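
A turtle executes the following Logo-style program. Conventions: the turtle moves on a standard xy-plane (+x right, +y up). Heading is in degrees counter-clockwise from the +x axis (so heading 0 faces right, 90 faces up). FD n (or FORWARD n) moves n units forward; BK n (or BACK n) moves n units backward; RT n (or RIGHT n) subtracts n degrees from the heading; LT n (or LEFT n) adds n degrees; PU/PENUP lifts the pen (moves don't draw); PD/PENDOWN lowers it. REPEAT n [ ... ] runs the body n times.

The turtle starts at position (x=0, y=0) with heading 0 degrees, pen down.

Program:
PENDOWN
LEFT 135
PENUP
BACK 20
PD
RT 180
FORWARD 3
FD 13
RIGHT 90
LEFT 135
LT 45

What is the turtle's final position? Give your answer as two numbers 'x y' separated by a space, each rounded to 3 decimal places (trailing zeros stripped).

Answer: 25.456 -25.456

Derivation:
Executing turtle program step by step:
Start: pos=(0,0), heading=0, pen down
PD: pen down
LT 135: heading 0 -> 135
PU: pen up
BK 20: (0,0) -> (14.142,-14.142) [heading=135, move]
PD: pen down
RT 180: heading 135 -> 315
FD 3: (14.142,-14.142) -> (16.263,-16.263) [heading=315, draw]
FD 13: (16.263,-16.263) -> (25.456,-25.456) [heading=315, draw]
RT 90: heading 315 -> 225
LT 135: heading 225 -> 0
LT 45: heading 0 -> 45
Final: pos=(25.456,-25.456), heading=45, 2 segment(s) drawn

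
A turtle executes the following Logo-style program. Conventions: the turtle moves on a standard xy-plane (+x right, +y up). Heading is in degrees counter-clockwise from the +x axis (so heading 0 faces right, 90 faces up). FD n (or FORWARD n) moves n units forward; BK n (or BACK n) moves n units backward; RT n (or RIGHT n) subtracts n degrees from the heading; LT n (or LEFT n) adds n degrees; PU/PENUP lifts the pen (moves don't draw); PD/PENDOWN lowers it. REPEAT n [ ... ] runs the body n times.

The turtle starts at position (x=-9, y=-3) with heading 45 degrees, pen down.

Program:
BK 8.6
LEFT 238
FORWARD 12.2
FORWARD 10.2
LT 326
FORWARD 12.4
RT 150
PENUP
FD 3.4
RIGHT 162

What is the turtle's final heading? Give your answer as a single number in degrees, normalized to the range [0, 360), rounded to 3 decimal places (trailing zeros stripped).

Answer: 297

Derivation:
Executing turtle program step by step:
Start: pos=(-9,-3), heading=45, pen down
BK 8.6: (-9,-3) -> (-15.081,-9.081) [heading=45, draw]
LT 238: heading 45 -> 283
FD 12.2: (-15.081,-9.081) -> (-12.337,-20.968) [heading=283, draw]
FD 10.2: (-12.337,-20.968) -> (-10.042,-30.907) [heading=283, draw]
LT 326: heading 283 -> 249
FD 12.4: (-10.042,-30.907) -> (-14.486,-42.483) [heading=249, draw]
RT 150: heading 249 -> 99
PU: pen up
FD 3.4: (-14.486,-42.483) -> (-15.018,-39.125) [heading=99, move]
RT 162: heading 99 -> 297
Final: pos=(-15.018,-39.125), heading=297, 4 segment(s) drawn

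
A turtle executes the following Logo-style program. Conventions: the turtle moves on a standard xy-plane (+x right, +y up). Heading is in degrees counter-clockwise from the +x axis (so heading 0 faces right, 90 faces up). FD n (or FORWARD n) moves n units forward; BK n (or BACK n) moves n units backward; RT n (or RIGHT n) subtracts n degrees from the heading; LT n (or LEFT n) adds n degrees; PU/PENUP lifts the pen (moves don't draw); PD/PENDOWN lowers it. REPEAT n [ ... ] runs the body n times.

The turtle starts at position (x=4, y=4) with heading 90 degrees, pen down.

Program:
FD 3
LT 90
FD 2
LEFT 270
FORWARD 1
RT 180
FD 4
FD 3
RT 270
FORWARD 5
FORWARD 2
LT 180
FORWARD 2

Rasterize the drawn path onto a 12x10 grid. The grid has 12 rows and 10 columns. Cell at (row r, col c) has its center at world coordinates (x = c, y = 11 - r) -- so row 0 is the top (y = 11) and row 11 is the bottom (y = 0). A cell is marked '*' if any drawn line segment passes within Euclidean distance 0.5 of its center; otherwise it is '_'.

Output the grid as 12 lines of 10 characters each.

Segment 0: (4,4) -> (4,7)
Segment 1: (4,7) -> (2,7)
Segment 2: (2,7) -> (2,8)
Segment 3: (2,8) -> (2,4)
Segment 4: (2,4) -> (2,1)
Segment 5: (2,1) -> (7,1)
Segment 6: (7,1) -> (9,1)
Segment 7: (9,1) -> (7,1)

Answer: __________
__________
__________
__*_______
__***_____
__*_*_____
__*_*_____
__*_*_____
__*_______
__*_______
__********
__________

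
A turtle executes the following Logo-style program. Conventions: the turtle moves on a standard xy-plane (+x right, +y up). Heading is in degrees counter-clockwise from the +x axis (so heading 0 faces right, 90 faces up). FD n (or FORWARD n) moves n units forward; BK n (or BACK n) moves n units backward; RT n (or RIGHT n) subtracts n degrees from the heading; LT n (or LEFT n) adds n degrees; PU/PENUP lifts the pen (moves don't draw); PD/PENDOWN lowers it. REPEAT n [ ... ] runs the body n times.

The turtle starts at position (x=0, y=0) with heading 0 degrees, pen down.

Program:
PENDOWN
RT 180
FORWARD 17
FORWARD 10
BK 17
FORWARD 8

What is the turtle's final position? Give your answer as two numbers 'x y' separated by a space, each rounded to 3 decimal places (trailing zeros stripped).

Executing turtle program step by step:
Start: pos=(0,0), heading=0, pen down
PD: pen down
RT 180: heading 0 -> 180
FD 17: (0,0) -> (-17,0) [heading=180, draw]
FD 10: (-17,0) -> (-27,0) [heading=180, draw]
BK 17: (-27,0) -> (-10,0) [heading=180, draw]
FD 8: (-10,0) -> (-18,0) [heading=180, draw]
Final: pos=(-18,0), heading=180, 4 segment(s) drawn

Answer: -18 0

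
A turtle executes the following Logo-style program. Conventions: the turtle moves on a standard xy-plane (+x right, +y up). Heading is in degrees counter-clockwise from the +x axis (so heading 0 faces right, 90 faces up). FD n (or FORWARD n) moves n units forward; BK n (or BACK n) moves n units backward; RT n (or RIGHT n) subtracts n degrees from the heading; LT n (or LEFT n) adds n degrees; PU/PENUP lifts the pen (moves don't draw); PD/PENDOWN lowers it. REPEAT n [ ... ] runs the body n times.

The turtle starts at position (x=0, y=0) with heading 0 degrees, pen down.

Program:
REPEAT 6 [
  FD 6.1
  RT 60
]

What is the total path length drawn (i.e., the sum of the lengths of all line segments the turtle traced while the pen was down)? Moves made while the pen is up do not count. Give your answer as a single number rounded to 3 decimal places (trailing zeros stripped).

Executing turtle program step by step:
Start: pos=(0,0), heading=0, pen down
REPEAT 6 [
  -- iteration 1/6 --
  FD 6.1: (0,0) -> (6.1,0) [heading=0, draw]
  RT 60: heading 0 -> 300
  -- iteration 2/6 --
  FD 6.1: (6.1,0) -> (9.15,-5.283) [heading=300, draw]
  RT 60: heading 300 -> 240
  -- iteration 3/6 --
  FD 6.1: (9.15,-5.283) -> (6.1,-10.566) [heading=240, draw]
  RT 60: heading 240 -> 180
  -- iteration 4/6 --
  FD 6.1: (6.1,-10.566) -> (0,-10.566) [heading=180, draw]
  RT 60: heading 180 -> 120
  -- iteration 5/6 --
  FD 6.1: (0,-10.566) -> (-3.05,-5.283) [heading=120, draw]
  RT 60: heading 120 -> 60
  -- iteration 6/6 --
  FD 6.1: (-3.05,-5.283) -> (0,0) [heading=60, draw]
  RT 60: heading 60 -> 0
]
Final: pos=(0,0), heading=0, 6 segment(s) drawn

Segment lengths:
  seg 1: (0,0) -> (6.1,0), length = 6.1
  seg 2: (6.1,0) -> (9.15,-5.283), length = 6.1
  seg 3: (9.15,-5.283) -> (6.1,-10.566), length = 6.1
  seg 4: (6.1,-10.566) -> (0,-10.566), length = 6.1
  seg 5: (0,-10.566) -> (-3.05,-5.283), length = 6.1
  seg 6: (-3.05,-5.283) -> (0,0), length = 6.1
Total = 36.6

Answer: 36.6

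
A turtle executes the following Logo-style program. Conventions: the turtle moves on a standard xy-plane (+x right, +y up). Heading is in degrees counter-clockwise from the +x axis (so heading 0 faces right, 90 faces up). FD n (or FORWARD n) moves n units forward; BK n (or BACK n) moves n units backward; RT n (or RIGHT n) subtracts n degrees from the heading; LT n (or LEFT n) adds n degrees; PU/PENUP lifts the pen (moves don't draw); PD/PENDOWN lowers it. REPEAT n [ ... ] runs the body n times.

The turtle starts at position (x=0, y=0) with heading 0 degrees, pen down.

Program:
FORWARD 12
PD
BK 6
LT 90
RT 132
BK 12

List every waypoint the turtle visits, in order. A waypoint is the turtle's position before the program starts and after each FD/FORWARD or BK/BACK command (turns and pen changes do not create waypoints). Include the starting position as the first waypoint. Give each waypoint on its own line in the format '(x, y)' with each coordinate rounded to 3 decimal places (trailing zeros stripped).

Executing turtle program step by step:
Start: pos=(0,0), heading=0, pen down
FD 12: (0,0) -> (12,0) [heading=0, draw]
PD: pen down
BK 6: (12,0) -> (6,0) [heading=0, draw]
LT 90: heading 0 -> 90
RT 132: heading 90 -> 318
BK 12: (6,0) -> (-2.918,8.03) [heading=318, draw]
Final: pos=(-2.918,8.03), heading=318, 3 segment(s) drawn
Waypoints (4 total):
(0, 0)
(12, 0)
(6, 0)
(-2.918, 8.03)

Answer: (0, 0)
(12, 0)
(6, 0)
(-2.918, 8.03)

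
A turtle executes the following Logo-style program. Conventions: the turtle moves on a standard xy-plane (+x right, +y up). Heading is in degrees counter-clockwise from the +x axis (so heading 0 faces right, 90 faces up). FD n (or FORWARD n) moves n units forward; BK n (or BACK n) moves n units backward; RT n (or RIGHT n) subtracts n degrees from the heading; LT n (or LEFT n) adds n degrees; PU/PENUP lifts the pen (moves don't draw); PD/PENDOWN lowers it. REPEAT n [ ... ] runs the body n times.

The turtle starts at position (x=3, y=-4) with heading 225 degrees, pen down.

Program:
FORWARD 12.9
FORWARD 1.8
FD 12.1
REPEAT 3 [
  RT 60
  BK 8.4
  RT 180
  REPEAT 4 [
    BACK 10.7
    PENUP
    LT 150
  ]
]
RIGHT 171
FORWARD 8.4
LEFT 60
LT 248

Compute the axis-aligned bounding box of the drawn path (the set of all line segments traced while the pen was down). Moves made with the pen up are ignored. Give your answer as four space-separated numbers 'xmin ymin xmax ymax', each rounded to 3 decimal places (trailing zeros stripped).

Answer: -18.172 -25.125 3 -4

Derivation:
Executing turtle program step by step:
Start: pos=(3,-4), heading=225, pen down
FD 12.9: (3,-4) -> (-6.122,-13.122) [heading=225, draw]
FD 1.8: (-6.122,-13.122) -> (-7.394,-14.394) [heading=225, draw]
FD 12.1: (-7.394,-14.394) -> (-15.95,-22.95) [heading=225, draw]
REPEAT 3 [
  -- iteration 1/3 --
  RT 60: heading 225 -> 165
  BK 8.4: (-15.95,-22.95) -> (-7.837,-25.125) [heading=165, draw]
  RT 180: heading 165 -> 345
  REPEAT 4 [
    -- iteration 1/4 --
    BK 10.7: (-7.837,-25.125) -> (-18.172,-22.355) [heading=345, draw]
    PU: pen up
    LT 150: heading 345 -> 135
    -- iteration 2/4 --
    BK 10.7: (-18.172,-22.355) -> (-10.606,-29.921) [heading=135, move]
    PU: pen up
    LT 150: heading 135 -> 285
    -- iteration 3/4 --
    BK 10.7: (-10.606,-29.921) -> (-13.375,-19.586) [heading=285, move]
    PU: pen up
    LT 150: heading 285 -> 75
    -- iteration 4/4 --
    BK 10.7: (-13.375,-19.586) -> (-16.145,-29.921) [heading=75, move]
    PU: pen up
    LT 150: heading 75 -> 225
  ]
  -- iteration 2/3 --
  RT 60: heading 225 -> 165
  BK 8.4: (-16.145,-29.921) -> (-8.031,-32.095) [heading=165, move]
  RT 180: heading 165 -> 345
  REPEAT 4 [
    -- iteration 1/4 --
    BK 10.7: (-8.031,-32.095) -> (-18.366,-29.326) [heading=345, move]
    PU: pen up
    LT 150: heading 345 -> 135
    -- iteration 2/4 --
    BK 10.7: (-18.366,-29.326) -> (-10.8,-36.892) [heading=135, move]
    PU: pen up
    LT 150: heading 135 -> 285
    -- iteration 3/4 --
    BK 10.7: (-10.8,-36.892) -> (-13.57,-26.557) [heading=285, move]
    PU: pen up
    LT 150: heading 285 -> 75
    -- iteration 4/4 --
    BK 10.7: (-13.57,-26.557) -> (-16.339,-36.892) [heading=75, move]
    PU: pen up
    LT 150: heading 75 -> 225
  ]
  -- iteration 3/3 --
  RT 60: heading 225 -> 165
  BK 8.4: (-16.339,-36.892) -> (-8.225,-39.066) [heading=165, move]
  RT 180: heading 165 -> 345
  REPEAT 4 [
    -- iteration 1/4 --
    BK 10.7: (-8.225,-39.066) -> (-18.561,-36.297) [heading=345, move]
    PU: pen up
    LT 150: heading 345 -> 135
    -- iteration 2/4 --
    BK 10.7: (-18.561,-36.297) -> (-10.995,-43.863) [heading=135, move]
    PU: pen up
    LT 150: heading 135 -> 285
    -- iteration 3/4 --
    BK 10.7: (-10.995,-43.863) -> (-13.764,-33.527) [heading=285, move]
    PU: pen up
    LT 150: heading 285 -> 75
    -- iteration 4/4 --
    BK 10.7: (-13.764,-33.527) -> (-16.533,-43.863) [heading=75, move]
    PU: pen up
    LT 150: heading 75 -> 225
  ]
]
RT 171: heading 225 -> 54
FD 8.4: (-16.533,-43.863) -> (-11.596,-37.067) [heading=54, move]
LT 60: heading 54 -> 114
LT 248: heading 114 -> 2
Final: pos=(-11.596,-37.067), heading=2, 5 segment(s) drawn

Segment endpoints: x in {-18.172, -15.95, -7.837, -7.394, -6.122, 3}, y in {-25.125, -22.95, -22.355, -14.394, -13.122, -4}
xmin=-18.172, ymin=-25.125, xmax=3, ymax=-4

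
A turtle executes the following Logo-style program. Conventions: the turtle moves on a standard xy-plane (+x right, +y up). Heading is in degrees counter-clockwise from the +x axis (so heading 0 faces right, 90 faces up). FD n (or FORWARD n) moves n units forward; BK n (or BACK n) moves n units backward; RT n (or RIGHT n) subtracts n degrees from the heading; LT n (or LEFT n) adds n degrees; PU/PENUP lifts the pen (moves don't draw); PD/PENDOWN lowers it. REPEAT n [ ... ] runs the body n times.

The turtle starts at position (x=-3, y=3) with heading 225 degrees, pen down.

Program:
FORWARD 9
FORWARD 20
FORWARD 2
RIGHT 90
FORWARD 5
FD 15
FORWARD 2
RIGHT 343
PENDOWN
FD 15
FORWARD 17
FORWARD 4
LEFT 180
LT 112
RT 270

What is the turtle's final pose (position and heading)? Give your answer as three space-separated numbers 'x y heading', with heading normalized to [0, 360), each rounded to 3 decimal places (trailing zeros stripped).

Answer: -72.263 13.537 174

Derivation:
Executing turtle program step by step:
Start: pos=(-3,3), heading=225, pen down
FD 9: (-3,3) -> (-9.364,-3.364) [heading=225, draw]
FD 20: (-9.364,-3.364) -> (-23.506,-17.506) [heading=225, draw]
FD 2: (-23.506,-17.506) -> (-24.92,-18.92) [heading=225, draw]
RT 90: heading 225 -> 135
FD 5: (-24.92,-18.92) -> (-28.456,-15.385) [heading=135, draw]
FD 15: (-28.456,-15.385) -> (-39.062,-4.778) [heading=135, draw]
FD 2: (-39.062,-4.778) -> (-40.477,-3.364) [heading=135, draw]
RT 343: heading 135 -> 152
PD: pen down
FD 15: (-40.477,-3.364) -> (-53.721,3.678) [heading=152, draw]
FD 17: (-53.721,3.678) -> (-68.731,11.659) [heading=152, draw]
FD 4: (-68.731,11.659) -> (-72.263,13.537) [heading=152, draw]
LT 180: heading 152 -> 332
LT 112: heading 332 -> 84
RT 270: heading 84 -> 174
Final: pos=(-72.263,13.537), heading=174, 9 segment(s) drawn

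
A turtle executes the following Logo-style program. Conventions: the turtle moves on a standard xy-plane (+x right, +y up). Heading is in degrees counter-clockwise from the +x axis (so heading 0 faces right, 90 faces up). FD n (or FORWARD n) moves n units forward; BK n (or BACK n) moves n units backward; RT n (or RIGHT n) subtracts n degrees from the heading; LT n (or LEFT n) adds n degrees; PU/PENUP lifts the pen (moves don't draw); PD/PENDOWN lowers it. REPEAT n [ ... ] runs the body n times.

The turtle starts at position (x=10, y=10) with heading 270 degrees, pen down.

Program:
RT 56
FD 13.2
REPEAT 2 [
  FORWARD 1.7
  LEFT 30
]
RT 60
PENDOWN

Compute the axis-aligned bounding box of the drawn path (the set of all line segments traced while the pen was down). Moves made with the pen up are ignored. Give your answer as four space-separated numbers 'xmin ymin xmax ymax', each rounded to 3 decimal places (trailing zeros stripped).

Answer: -3.098 0.14 10 10

Derivation:
Executing turtle program step by step:
Start: pos=(10,10), heading=270, pen down
RT 56: heading 270 -> 214
FD 13.2: (10,10) -> (-0.943,2.619) [heading=214, draw]
REPEAT 2 [
  -- iteration 1/2 --
  FD 1.7: (-0.943,2.619) -> (-2.353,1.668) [heading=214, draw]
  LT 30: heading 214 -> 244
  -- iteration 2/2 --
  FD 1.7: (-2.353,1.668) -> (-3.098,0.14) [heading=244, draw]
  LT 30: heading 244 -> 274
]
RT 60: heading 274 -> 214
PD: pen down
Final: pos=(-3.098,0.14), heading=214, 3 segment(s) drawn

Segment endpoints: x in {-3.098, -2.353, -0.943, 10}, y in {0.14, 1.668, 2.619, 10}
xmin=-3.098, ymin=0.14, xmax=10, ymax=10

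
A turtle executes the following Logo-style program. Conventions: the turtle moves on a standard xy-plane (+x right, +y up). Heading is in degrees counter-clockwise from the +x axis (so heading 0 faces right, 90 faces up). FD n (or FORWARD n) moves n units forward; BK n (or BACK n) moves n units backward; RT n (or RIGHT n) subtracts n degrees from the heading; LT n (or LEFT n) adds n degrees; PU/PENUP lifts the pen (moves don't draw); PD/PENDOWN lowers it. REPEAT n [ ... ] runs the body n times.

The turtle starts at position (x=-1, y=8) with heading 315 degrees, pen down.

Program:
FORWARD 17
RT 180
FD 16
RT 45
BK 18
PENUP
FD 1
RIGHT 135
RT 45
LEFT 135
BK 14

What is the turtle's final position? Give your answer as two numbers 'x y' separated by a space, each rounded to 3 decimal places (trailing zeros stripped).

Executing turtle program step by step:
Start: pos=(-1,8), heading=315, pen down
FD 17: (-1,8) -> (11.021,-4.021) [heading=315, draw]
RT 180: heading 315 -> 135
FD 16: (11.021,-4.021) -> (-0.293,7.293) [heading=135, draw]
RT 45: heading 135 -> 90
BK 18: (-0.293,7.293) -> (-0.293,-10.707) [heading=90, draw]
PU: pen up
FD 1: (-0.293,-10.707) -> (-0.293,-9.707) [heading=90, move]
RT 135: heading 90 -> 315
RT 45: heading 315 -> 270
LT 135: heading 270 -> 45
BK 14: (-0.293,-9.707) -> (-10.192,-19.607) [heading=45, move]
Final: pos=(-10.192,-19.607), heading=45, 3 segment(s) drawn

Answer: -10.192 -19.607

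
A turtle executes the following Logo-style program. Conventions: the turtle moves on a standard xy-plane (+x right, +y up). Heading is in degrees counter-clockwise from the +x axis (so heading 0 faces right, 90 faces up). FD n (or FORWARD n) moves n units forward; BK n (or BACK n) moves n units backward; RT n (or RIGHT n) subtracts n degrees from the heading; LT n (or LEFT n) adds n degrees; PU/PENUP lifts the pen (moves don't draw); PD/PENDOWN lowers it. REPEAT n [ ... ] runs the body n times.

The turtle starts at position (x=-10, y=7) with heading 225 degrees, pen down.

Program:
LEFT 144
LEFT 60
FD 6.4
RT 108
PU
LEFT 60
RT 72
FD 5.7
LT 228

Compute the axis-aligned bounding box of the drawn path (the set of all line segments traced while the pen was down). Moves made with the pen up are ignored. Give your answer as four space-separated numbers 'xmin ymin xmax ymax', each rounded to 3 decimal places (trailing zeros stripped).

Executing turtle program step by step:
Start: pos=(-10,7), heading=225, pen down
LT 144: heading 225 -> 9
LT 60: heading 9 -> 69
FD 6.4: (-10,7) -> (-7.706,12.975) [heading=69, draw]
RT 108: heading 69 -> 321
PU: pen up
LT 60: heading 321 -> 21
RT 72: heading 21 -> 309
FD 5.7: (-7.706,12.975) -> (-4.119,8.545) [heading=309, move]
LT 228: heading 309 -> 177
Final: pos=(-4.119,8.545), heading=177, 1 segment(s) drawn

Segment endpoints: x in {-10, -7.706}, y in {7, 12.975}
xmin=-10, ymin=7, xmax=-7.706, ymax=12.975

Answer: -10 7 -7.706 12.975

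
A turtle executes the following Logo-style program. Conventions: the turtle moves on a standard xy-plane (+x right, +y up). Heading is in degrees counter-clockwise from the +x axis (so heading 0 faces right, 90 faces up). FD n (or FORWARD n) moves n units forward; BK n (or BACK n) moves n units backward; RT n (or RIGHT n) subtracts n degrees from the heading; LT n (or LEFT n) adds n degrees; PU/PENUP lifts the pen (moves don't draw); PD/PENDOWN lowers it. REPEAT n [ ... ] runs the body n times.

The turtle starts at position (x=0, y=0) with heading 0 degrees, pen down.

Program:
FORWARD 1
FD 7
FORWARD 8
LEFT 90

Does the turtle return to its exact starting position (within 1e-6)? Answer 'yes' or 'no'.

Executing turtle program step by step:
Start: pos=(0,0), heading=0, pen down
FD 1: (0,0) -> (1,0) [heading=0, draw]
FD 7: (1,0) -> (8,0) [heading=0, draw]
FD 8: (8,0) -> (16,0) [heading=0, draw]
LT 90: heading 0 -> 90
Final: pos=(16,0), heading=90, 3 segment(s) drawn

Start position: (0, 0)
Final position: (16, 0)
Distance = 16; >= 1e-6 -> NOT closed

Answer: no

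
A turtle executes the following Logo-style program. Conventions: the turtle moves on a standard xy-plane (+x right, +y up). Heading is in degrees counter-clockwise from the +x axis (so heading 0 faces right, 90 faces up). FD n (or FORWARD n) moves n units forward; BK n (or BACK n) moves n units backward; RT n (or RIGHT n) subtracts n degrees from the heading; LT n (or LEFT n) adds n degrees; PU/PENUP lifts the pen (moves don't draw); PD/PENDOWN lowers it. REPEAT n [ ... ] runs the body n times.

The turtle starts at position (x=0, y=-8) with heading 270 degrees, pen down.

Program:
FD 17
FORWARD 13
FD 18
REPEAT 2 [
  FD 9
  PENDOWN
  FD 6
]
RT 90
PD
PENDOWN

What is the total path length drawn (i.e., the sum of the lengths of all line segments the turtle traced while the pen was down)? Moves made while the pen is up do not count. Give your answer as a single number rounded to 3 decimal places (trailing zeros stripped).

Executing turtle program step by step:
Start: pos=(0,-8), heading=270, pen down
FD 17: (0,-8) -> (0,-25) [heading=270, draw]
FD 13: (0,-25) -> (0,-38) [heading=270, draw]
FD 18: (0,-38) -> (0,-56) [heading=270, draw]
REPEAT 2 [
  -- iteration 1/2 --
  FD 9: (0,-56) -> (0,-65) [heading=270, draw]
  PD: pen down
  FD 6: (0,-65) -> (0,-71) [heading=270, draw]
  -- iteration 2/2 --
  FD 9: (0,-71) -> (0,-80) [heading=270, draw]
  PD: pen down
  FD 6: (0,-80) -> (0,-86) [heading=270, draw]
]
RT 90: heading 270 -> 180
PD: pen down
PD: pen down
Final: pos=(0,-86), heading=180, 7 segment(s) drawn

Segment lengths:
  seg 1: (0,-8) -> (0,-25), length = 17
  seg 2: (0,-25) -> (0,-38), length = 13
  seg 3: (0,-38) -> (0,-56), length = 18
  seg 4: (0,-56) -> (0,-65), length = 9
  seg 5: (0,-65) -> (0,-71), length = 6
  seg 6: (0,-71) -> (0,-80), length = 9
  seg 7: (0,-80) -> (0,-86), length = 6
Total = 78

Answer: 78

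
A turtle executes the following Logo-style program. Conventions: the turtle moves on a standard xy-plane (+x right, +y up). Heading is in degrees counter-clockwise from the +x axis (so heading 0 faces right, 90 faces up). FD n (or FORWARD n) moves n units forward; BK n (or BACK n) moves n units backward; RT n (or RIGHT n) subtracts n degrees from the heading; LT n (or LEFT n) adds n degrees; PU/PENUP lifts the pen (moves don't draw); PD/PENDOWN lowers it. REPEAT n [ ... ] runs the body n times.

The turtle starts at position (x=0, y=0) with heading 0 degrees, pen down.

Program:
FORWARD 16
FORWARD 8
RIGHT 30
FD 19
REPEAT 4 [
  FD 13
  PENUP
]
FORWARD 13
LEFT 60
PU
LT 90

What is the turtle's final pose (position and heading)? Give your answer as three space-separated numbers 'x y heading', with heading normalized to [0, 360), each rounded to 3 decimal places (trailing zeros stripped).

Answer: 96.746 -42 120

Derivation:
Executing turtle program step by step:
Start: pos=(0,0), heading=0, pen down
FD 16: (0,0) -> (16,0) [heading=0, draw]
FD 8: (16,0) -> (24,0) [heading=0, draw]
RT 30: heading 0 -> 330
FD 19: (24,0) -> (40.454,-9.5) [heading=330, draw]
REPEAT 4 [
  -- iteration 1/4 --
  FD 13: (40.454,-9.5) -> (51.713,-16) [heading=330, draw]
  PU: pen up
  -- iteration 2/4 --
  FD 13: (51.713,-16) -> (62.971,-22.5) [heading=330, move]
  PU: pen up
  -- iteration 3/4 --
  FD 13: (62.971,-22.5) -> (74.229,-29) [heading=330, move]
  PU: pen up
  -- iteration 4/4 --
  FD 13: (74.229,-29) -> (85.488,-35.5) [heading=330, move]
  PU: pen up
]
FD 13: (85.488,-35.5) -> (96.746,-42) [heading=330, move]
LT 60: heading 330 -> 30
PU: pen up
LT 90: heading 30 -> 120
Final: pos=(96.746,-42), heading=120, 4 segment(s) drawn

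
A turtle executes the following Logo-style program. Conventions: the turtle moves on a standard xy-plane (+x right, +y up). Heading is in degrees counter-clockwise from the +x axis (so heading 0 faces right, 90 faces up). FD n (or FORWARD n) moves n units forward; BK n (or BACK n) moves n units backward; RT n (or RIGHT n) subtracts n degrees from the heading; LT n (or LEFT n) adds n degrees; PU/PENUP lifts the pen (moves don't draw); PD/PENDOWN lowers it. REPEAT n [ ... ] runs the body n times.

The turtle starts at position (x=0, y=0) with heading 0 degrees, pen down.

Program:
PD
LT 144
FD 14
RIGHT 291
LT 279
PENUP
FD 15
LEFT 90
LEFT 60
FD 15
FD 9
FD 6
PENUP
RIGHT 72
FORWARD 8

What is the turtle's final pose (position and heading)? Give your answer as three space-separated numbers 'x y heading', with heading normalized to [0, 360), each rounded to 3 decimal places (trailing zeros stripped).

Executing turtle program step by step:
Start: pos=(0,0), heading=0, pen down
PD: pen down
LT 144: heading 0 -> 144
FD 14: (0,0) -> (-11.326,8.229) [heading=144, draw]
RT 291: heading 144 -> 213
LT 279: heading 213 -> 132
PU: pen up
FD 15: (-11.326,8.229) -> (-21.363,19.376) [heading=132, move]
LT 90: heading 132 -> 222
LT 60: heading 222 -> 282
FD 15: (-21.363,19.376) -> (-18.245,4.704) [heading=282, move]
FD 9: (-18.245,4.704) -> (-16.373,-4.099) [heading=282, move]
FD 6: (-16.373,-4.099) -> (-15.126,-9.968) [heading=282, move]
PU: pen up
RT 72: heading 282 -> 210
FD 8: (-15.126,-9.968) -> (-22.054,-13.968) [heading=210, move]
Final: pos=(-22.054,-13.968), heading=210, 1 segment(s) drawn

Answer: -22.054 -13.968 210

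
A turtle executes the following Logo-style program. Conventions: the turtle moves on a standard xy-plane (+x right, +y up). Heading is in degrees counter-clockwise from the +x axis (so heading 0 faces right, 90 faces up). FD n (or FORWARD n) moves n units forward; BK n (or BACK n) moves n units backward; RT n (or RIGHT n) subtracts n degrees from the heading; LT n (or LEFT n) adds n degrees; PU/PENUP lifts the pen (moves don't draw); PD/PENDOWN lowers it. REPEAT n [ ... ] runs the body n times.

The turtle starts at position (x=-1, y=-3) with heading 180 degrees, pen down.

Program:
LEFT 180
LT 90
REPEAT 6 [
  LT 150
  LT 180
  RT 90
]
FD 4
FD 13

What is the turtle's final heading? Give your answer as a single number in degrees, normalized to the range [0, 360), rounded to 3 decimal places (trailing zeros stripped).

Executing turtle program step by step:
Start: pos=(-1,-3), heading=180, pen down
LT 180: heading 180 -> 0
LT 90: heading 0 -> 90
REPEAT 6 [
  -- iteration 1/6 --
  LT 150: heading 90 -> 240
  LT 180: heading 240 -> 60
  RT 90: heading 60 -> 330
  -- iteration 2/6 --
  LT 150: heading 330 -> 120
  LT 180: heading 120 -> 300
  RT 90: heading 300 -> 210
  -- iteration 3/6 --
  LT 150: heading 210 -> 0
  LT 180: heading 0 -> 180
  RT 90: heading 180 -> 90
  -- iteration 4/6 --
  LT 150: heading 90 -> 240
  LT 180: heading 240 -> 60
  RT 90: heading 60 -> 330
  -- iteration 5/6 --
  LT 150: heading 330 -> 120
  LT 180: heading 120 -> 300
  RT 90: heading 300 -> 210
  -- iteration 6/6 --
  LT 150: heading 210 -> 0
  LT 180: heading 0 -> 180
  RT 90: heading 180 -> 90
]
FD 4: (-1,-3) -> (-1,1) [heading=90, draw]
FD 13: (-1,1) -> (-1,14) [heading=90, draw]
Final: pos=(-1,14), heading=90, 2 segment(s) drawn

Answer: 90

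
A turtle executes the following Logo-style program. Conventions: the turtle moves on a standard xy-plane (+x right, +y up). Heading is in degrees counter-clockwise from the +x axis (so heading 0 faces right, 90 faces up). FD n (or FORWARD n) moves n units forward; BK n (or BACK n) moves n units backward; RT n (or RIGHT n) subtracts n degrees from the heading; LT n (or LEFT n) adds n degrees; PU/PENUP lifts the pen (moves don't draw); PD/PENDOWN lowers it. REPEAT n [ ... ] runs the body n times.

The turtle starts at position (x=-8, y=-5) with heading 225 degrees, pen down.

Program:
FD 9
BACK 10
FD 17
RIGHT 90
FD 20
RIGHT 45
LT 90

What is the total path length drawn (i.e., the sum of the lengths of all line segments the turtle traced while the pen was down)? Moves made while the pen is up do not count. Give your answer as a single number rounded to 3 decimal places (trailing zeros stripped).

Executing turtle program step by step:
Start: pos=(-8,-5), heading=225, pen down
FD 9: (-8,-5) -> (-14.364,-11.364) [heading=225, draw]
BK 10: (-14.364,-11.364) -> (-7.293,-4.293) [heading=225, draw]
FD 17: (-7.293,-4.293) -> (-19.314,-16.314) [heading=225, draw]
RT 90: heading 225 -> 135
FD 20: (-19.314,-16.314) -> (-33.456,-2.172) [heading=135, draw]
RT 45: heading 135 -> 90
LT 90: heading 90 -> 180
Final: pos=(-33.456,-2.172), heading=180, 4 segment(s) drawn

Segment lengths:
  seg 1: (-8,-5) -> (-14.364,-11.364), length = 9
  seg 2: (-14.364,-11.364) -> (-7.293,-4.293), length = 10
  seg 3: (-7.293,-4.293) -> (-19.314,-16.314), length = 17
  seg 4: (-19.314,-16.314) -> (-33.456,-2.172), length = 20
Total = 56

Answer: 56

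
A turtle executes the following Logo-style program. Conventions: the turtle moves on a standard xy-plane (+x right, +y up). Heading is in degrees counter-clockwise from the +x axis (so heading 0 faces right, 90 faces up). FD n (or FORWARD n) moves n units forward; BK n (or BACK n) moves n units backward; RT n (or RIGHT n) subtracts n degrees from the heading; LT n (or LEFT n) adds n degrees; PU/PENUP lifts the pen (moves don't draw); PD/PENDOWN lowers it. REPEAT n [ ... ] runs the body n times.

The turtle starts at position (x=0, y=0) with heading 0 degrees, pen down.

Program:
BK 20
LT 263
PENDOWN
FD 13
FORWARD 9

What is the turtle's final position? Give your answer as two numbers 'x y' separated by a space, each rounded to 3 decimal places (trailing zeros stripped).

Answer: -22.681 -21.836

Derivation:
Executing turtle program step by step:
Start: pos=(0,0), heading=0, pen down
BK 20: (0,0) -> (-20,0) [heading=0, draw]
LT 263: heading 0 -> 263
PD: pen down
FD 13: (-20,0) -> (-21.584,-12.903) [heading=263, draw]
FD 9: (-21.584,-12.903) -> (-22.681,-21.836) [heading=263, draw]
Final: pos=(-22.681,-21.836), heading=263, 3 segment(s) drawn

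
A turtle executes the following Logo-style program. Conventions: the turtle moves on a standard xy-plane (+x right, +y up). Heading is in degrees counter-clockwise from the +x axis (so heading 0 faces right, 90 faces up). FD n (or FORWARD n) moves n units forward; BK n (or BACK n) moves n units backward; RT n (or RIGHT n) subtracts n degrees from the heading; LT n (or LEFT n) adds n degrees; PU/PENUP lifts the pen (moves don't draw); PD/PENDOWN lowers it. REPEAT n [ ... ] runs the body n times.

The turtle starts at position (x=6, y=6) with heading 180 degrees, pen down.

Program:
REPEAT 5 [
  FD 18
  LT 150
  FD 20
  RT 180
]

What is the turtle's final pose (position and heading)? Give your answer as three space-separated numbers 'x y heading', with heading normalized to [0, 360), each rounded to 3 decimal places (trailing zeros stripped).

Answer: -27.588 -10.464 30

Derivation:
Executing turtle program step by step:
Start: pos=(6,6), heading=180, pen down
REPEAT 5 [
  -- iteration 1/5 --
  FD 18: (6,6) -> (-12,6) [heading=180, draw]
  LT 150: heading 180 -> 330
  FD 20: (-12,6) -> (5.321,-4) [heading=330, draw]
  RT 180: heading 330 -> 150
  -- iteration 2/5 --
  FD 18: (5.321,-4) -> (-10.268,5) [heading=150, draw]
  LT 150: heading 150 -> 300
  FD 20: (-10.268,5) -> (-0.268,-12.321) [heading=300, draw]
  RT 180: heading 300 -> 120
  -- iteration 3/5 --
  FD 18: (-0.268,-12.321) -> (-9.268,3.268) [heading=120, draw]
  LT 150: heading 120 -> 270
  FD 20: (-9.268,3.268) -> (-9.268,-16.732) [heading=270, draw]
  RT 180: heading 270 -> 90
  -- iteration 4/5 --
  FD 18: (-9.268,-16.732) -> (-9.268,1.268) [heading=90, draw]
  LT 150: heading 90 -> 240
  FD 20: (-9.268,1.268) -> (-19.268,-16.053) [heading=240, draw]
  RT 180: heading 240 -> 60
  -- iteration 5/5 --
  FD 18: (-19.268,-16.053) -> (-10.268,-0.464) [heading=60, draw]
  LT 150: heading 60 -> 210
  FD 20: (-10.268,-0.464) -> (-27.588,-10.464) [heading=210, draw]
  RT 180: heading 210 -> 30
]
Final: pos=(-27.588,-10.464), heading=30, 10 segment(s) drawn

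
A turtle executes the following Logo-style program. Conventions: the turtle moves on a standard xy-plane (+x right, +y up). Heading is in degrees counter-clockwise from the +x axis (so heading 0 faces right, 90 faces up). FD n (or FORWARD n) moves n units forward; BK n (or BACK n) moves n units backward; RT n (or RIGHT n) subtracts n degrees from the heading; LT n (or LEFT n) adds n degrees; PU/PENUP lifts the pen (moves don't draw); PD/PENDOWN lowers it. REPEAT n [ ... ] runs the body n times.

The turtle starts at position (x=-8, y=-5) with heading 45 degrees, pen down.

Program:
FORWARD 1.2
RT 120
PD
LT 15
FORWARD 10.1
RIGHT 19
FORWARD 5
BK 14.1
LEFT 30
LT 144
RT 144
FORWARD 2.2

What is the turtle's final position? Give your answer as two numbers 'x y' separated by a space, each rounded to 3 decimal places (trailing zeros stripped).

Answer: -2.395 -5.626

Derivation:
Executing turtle program step by step:
Start: pos=(-8,-5), heading=45, pen down
FD 1.2: (-8,-5) -> (-7.151,-4.151) [heading=45, draw]
RT 120: heading 45 -> 285
PD: pen down
LT 15: heading 285 -> 300
FD 10.1: (-7.151,-4.151) -> (-2.101,-12.898) [heading=300, draw]
RT 19: heading 300 -> 281
FD 5: (-2.101,-12.898) -> (-1.147,-17.806) [heading=281, draw]
BK 14.1: (-1.147,-17.806) -> (-3.838,-3.966) [heading=281, draw]
LT 30: heading 281 -> 311
LT 144: heading 311 -> 95
RT 144: heading 95 -> 311
FD 2.2: (-3.838,-3.966) -> (-2.395,-5.626) [heading=311, draw]
Final: pos=(-2.395,-5.626), heading=311, 5 segment(s) drawn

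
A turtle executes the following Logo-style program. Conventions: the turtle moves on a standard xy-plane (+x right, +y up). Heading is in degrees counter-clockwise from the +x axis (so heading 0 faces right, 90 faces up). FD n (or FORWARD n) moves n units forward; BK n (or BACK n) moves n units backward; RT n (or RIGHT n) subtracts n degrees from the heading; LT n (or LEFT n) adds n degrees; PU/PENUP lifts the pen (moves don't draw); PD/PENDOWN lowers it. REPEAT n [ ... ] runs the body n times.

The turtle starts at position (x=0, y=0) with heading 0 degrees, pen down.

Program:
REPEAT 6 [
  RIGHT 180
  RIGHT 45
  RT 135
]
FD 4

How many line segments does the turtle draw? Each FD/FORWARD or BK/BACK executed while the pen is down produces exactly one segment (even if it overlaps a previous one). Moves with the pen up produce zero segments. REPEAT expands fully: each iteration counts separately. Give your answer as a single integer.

Executing turtle program step by step:
Start: pos=(0,0), heading=0, pen down
REPEAT 6 [
  -- iteration 1/6 --
  RT 180: heading 0 -> 180
  RT 45: heading 180 -> 135
  RT 135: heading 135 -> 0
  -- iteration 2/6 --
  RT 180: heading 0 -> 180
  RT 45: heading 180 -> 135
  RT 135: heading 135 -> 0
  -- iteration 3/6 --
  RT 180: heading 0 -> 180
  RT 45: heading 180 -> 135
  RT 135: heading 135 -> 0
  -- iteration 4/6 --
  RT 180: heading 0 -> 180
  RT 45: heading 180 -> 135
  RT 135: heading 135 -> 0
  -- iteration 5/6 --
  RT 180: heading 0 -> 180
  RT 45: heading 180 -> 135
  RT 135: heading 135 -> 0
  -- iteration 6/6 --
  RT 180: heading 0 -> 180
  RT 45: heading 180 -> 135
  RT 135: heading 135 -> 0
]
FD 4: (0,0) -> (4,0) [heading=0, draw]
Final: pos=(4,0), heading=0, 1 segment(s) drawn
Segments drawn: 1

Answer: 1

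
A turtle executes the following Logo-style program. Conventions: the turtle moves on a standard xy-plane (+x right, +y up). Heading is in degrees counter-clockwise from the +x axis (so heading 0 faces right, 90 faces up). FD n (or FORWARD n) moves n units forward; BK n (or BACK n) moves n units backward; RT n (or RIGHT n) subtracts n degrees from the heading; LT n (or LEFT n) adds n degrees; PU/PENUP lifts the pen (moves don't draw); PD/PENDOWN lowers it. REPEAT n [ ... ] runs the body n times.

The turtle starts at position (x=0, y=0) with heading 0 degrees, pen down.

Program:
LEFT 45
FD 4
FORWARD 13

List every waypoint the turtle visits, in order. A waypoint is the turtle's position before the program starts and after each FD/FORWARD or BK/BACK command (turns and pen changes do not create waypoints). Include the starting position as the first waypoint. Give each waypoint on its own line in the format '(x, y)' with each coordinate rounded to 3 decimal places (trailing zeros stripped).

Answer: (0, 0)
(2.828, 2.828)
(12.021, 12.021)

Derivation:
Executing turtle program step by step:
Start: pos=(0,0), heading=0, pen down
LT 45: heading 0 -> 45
FD 4: (0,0) -> (2.828,2.828) [heading=45, draw]
FD 13: (2.828,2.828) -> (12.021,12.021) [heading=45, draw]
Final: pos=(12.021,12.021), heading=45, 2 segment(s) drawn
Waypoints (3 total):
(0, 0)
(2.828, 2.828)
(12.021, 12.021)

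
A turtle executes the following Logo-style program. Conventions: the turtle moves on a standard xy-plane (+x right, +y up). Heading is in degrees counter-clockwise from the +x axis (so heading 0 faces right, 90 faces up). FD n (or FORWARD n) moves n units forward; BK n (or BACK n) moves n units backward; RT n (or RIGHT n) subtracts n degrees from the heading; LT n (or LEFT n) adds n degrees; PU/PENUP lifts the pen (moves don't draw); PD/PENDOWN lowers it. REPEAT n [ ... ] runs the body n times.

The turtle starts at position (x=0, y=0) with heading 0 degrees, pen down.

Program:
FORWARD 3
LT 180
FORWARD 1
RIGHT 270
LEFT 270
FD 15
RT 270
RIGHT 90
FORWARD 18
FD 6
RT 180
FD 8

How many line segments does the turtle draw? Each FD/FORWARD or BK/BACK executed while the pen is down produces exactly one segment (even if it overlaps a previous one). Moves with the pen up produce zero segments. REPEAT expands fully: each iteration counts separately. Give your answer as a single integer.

Executing turtle program step by step:
Start: pos=(0,0), heading=0, pen down
FD 3: (0,0) -> (3,0) [heading=0, draw]
LT 180: heading 0 -> 180
FD 1: (3,0) -> (2,0) [heading=180, draw]
RT 270: heading 180 -> 270
LT 270: heading 270 -> 180
FD 15: (2,0) -> (-13,0) [heading=180, draw]
RT 270: heading 180 -> 270
RT 90: heading 270 -> 180
FD 18: (-13,0) -> (-31,0) [heading=180, draw]
FD 6: (-31,0) -> (-37,0) [heading=180, draw]
RT 180: heading 180 -> 0
FD 8: (-37,0) -> (-29,0) [heading=0, draw]
Final: pos=(-29,0), heading=0, 6 segment(s) drawn
Segments drawn: 6

Answer: 6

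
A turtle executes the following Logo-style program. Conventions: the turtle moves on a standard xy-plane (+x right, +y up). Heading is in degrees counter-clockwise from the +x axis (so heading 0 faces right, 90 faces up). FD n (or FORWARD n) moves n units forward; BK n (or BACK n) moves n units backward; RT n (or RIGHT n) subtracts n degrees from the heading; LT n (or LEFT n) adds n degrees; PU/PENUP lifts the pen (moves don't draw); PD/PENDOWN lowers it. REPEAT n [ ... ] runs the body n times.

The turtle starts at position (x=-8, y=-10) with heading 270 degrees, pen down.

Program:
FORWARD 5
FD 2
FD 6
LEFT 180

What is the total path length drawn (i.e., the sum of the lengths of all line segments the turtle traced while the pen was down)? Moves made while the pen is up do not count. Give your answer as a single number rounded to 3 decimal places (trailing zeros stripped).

Answer: 13

Derivation:
Executing turtle program step by step:
Start: pos=(-8,-10), heading=270, pen down
FD 5: (-8,-10) -> (-8,-15) [heading=270, draw]
FD 2: (-8,-15) -> (-8,-17) [heading=270, draw]
FD 6: (-8,-17) -> (-8,-23) [heading=270, draw]
LT 180: heading 270 -> 90
Final: pos=(-8,-23), heading=90, 3 segment(s) drawn

Segment lengths:
  seg 1: (-8,-10) -> (-8,-15), length = 5
  seg 2: (-8,-15) -> (-8,-17), length = 2
  seg 3: (-8,-17) -> (-8,-23), length = 6
Total = 13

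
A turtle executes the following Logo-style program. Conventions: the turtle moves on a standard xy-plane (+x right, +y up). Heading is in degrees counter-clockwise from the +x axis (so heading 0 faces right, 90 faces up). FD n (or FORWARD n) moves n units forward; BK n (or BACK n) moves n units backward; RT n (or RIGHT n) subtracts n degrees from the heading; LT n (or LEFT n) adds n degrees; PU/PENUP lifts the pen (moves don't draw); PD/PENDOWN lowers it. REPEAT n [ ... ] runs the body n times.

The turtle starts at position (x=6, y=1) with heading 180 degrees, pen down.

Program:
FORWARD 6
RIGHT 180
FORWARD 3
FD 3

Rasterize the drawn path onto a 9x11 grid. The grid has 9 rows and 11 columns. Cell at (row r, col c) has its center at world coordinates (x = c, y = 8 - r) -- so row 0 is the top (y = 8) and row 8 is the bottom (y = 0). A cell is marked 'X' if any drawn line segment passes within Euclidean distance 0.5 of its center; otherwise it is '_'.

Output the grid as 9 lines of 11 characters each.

Answer: ___________
___________
___________
___________
___________
___________
___________
XXXXXXX____
___________

Derivation:
Segment 0: (6,1) -> (0,1)
Segment 1: (0,1) -> (3,1)
Segment 2: (3,1) -> (6,1)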